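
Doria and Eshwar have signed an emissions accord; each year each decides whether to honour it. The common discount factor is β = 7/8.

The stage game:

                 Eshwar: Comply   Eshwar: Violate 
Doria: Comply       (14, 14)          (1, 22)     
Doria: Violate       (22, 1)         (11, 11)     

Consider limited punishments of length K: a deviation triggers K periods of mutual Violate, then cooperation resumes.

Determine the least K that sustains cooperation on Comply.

4

Need Σ_{k=1}^{K} β^k ≥ (22−14)/(14−11) = 2.6667 at β = 7/8.
At K = 3 the sum is 2.3105 < 2.6667; at K = 4 it is 2.8967 ≥ 2.6667.
So the minimum punishment length is K = 4.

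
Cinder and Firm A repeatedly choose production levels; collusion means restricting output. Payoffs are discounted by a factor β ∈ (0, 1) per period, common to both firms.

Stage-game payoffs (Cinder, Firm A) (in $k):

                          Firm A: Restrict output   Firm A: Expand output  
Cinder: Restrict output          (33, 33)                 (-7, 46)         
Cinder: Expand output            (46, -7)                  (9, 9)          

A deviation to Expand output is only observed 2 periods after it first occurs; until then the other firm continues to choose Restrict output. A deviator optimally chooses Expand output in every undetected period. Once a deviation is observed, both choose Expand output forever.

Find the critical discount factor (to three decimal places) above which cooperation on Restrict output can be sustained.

0.593

Deviating for the 2 undetected periods gains 46−33 = 13 per period over cooperation, then loses 33−9 = 24 per period forever once punishment starts.
Gain: 13(1 + β + … + β^1); loss: 24·β^2/(1−β).
No profitable deviation ⇔ 13(1−β^2) ≤ 24·β^2, i.e. β^2 ≥ 13/(13+24) = 13/37.
Hence β ≥ (13/37)^(1/2) ≈ 0.593.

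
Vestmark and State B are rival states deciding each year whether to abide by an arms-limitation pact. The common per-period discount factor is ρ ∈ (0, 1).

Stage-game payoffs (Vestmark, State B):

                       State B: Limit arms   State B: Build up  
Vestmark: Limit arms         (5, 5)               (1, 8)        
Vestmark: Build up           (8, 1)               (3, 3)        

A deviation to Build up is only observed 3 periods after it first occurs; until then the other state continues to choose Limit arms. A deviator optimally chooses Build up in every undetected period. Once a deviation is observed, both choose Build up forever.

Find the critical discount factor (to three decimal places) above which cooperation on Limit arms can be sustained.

0.843

A deviator earns 8 for 3 periods, then 3 forever; cooperating earns 5 forever. Multiplying the IC by (1−ρ):
5 ≥ 8(1−ρ^3) + 3ρ^3, so 5·ρ^3 ≥ 3 and ρ^3 ≥ 3/5.
ρ ≥ (3/5)^(1/3) ≈ 0.843.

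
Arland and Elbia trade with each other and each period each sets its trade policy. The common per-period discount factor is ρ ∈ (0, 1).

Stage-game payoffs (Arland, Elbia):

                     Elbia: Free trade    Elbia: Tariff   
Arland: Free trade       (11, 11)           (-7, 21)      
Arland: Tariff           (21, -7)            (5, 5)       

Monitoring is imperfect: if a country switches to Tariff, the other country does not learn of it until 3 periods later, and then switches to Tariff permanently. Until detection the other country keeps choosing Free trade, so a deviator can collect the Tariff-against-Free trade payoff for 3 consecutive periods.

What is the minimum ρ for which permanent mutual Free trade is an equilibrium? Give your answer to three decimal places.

A deviator earns 21 for 3 periods, then 5 forever; cooperating earns 11 forever. Multiplying the IC by (1−ρ):
11 ≥ 21(1−ρ^3) + 5ρ^3, so 16·ρ^3 ≥ 10 and ρ^3 ≥ 5/8.
ρ ≥ (5/8)^(1/3) ≈ 0.855.

0.855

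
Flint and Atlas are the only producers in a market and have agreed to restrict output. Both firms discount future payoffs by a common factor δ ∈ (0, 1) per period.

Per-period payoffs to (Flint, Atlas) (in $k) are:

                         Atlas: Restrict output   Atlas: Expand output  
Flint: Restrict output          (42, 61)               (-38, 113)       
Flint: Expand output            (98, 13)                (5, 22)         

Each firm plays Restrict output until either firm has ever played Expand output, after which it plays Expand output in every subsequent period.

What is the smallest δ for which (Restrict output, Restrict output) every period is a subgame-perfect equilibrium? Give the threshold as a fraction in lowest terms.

Flint: cooperation gives 42 each period; deviation gives 98 once then 5 forever.
  42/(1−δ) ≥ 98 + 5δ/(1−δ) ⇒ δ ≥ 56/93.
Atlas: cooperation gives 61 each period; deviation gives 113 once then 22 forever.
  δ ≥ 52/91 = 4/7.
Both must hold, so the binding constraint is Flint's: δ ≥ 56/93.

56/93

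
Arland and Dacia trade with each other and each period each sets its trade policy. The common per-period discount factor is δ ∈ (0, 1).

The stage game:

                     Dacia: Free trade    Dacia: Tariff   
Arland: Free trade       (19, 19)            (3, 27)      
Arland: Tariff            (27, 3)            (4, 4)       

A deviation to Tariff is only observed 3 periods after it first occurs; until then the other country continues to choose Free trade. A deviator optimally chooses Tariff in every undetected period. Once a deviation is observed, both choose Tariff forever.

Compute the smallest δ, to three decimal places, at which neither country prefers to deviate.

0.703

Deviating for the 3 undetected periods gains 27−19 = 8 per period over cooperation, then loses 19−4 = 15 per period forever once punishment starts.
Gain: 8(1 + δ + … + δ^2); loss: 15·δ^3/(1−δ).
No profitable deviation ⇔ 8(1−δ^3) ≤ 15·δ^3, i.e. δ^3 ≥ 8/(8+15) = 8/23.
Hence δ ≥ (8/23)^(1/3) ≈ 0.703.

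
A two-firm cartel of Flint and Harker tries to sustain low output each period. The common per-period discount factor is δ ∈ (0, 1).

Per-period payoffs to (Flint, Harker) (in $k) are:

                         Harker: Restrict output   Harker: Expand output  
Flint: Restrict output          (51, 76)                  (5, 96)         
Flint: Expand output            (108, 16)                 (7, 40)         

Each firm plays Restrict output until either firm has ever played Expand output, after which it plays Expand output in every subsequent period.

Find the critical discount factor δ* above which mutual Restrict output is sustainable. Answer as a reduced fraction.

Flint: cooperation gives 51 each period; deviation gives 108 once then 7 forever.
  51/(1−δ) ≥ 108 + 7δ/(1−δ) ⇒ δ ≥ 57/101.
Harker: cooperation gives 76 each period; deviation gives 96 once then 40 forever.
  δ ≥ 20/56 = 5/14.
Both must hold, so the binding constraint is Flint's: δ ≥ 57/101.

57/101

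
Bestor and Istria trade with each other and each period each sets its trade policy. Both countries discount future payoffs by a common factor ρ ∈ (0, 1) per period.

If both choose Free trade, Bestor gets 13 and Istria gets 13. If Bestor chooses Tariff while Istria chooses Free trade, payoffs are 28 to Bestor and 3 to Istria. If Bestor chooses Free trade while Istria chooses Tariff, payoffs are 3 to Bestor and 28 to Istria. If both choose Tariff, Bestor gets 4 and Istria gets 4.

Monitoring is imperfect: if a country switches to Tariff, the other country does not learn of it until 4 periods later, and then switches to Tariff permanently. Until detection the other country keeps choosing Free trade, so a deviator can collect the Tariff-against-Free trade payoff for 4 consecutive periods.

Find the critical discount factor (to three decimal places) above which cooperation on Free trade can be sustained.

0.889

Deviating for the 4 undetected periods gains 28−13 = 15 per period over cooperation, then loses 13−4 = 9 per period forever once punishment starts.
Gain: 15(1 + ρ + … + ρ^3); loss: 9·ρ^4/(1−ρ).
No profitable deviation ⇔ 15(1−ρ^4) ≤ 9·ρ^4, i.e. ρ^4 ≥ 15/(15+9) = 5/8.
Hence ρ ≥ (5/8)^(1/4) ≈ 0.889.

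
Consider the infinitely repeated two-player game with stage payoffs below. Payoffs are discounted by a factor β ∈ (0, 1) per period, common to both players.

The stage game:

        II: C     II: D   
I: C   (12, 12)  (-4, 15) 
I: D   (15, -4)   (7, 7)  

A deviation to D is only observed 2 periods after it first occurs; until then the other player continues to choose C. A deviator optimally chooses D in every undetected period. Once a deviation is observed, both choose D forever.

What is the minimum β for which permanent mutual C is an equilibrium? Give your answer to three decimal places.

The best deviation is to choose D for all 2 undetected periods, earning 15 each, then 7 forever once detected.
Deviation value: 15(1−β^2)/(1−β) + 7β^2/(1−β); cooperation value: 12/(1−β).
IC: 12 ≥ 15(1−β^2) + 7β^2 = 15 − 8β^2.
So β^2 ≥ 3/8, giving β ≥ (3/8)^(1/2) ≈ 0.612.

0.612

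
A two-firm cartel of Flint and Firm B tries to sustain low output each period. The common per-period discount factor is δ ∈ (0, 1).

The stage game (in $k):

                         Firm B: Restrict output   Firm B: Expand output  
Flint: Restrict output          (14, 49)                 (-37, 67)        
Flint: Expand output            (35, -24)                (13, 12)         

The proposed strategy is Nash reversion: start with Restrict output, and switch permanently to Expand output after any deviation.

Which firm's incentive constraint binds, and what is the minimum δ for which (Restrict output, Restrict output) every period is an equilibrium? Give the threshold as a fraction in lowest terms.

For Flint: deviation gain 35−14 = 21, per-period punishment loss 14−13 = 1. IC gives δ ≥ 21/22.
For Firm B: gain 18, loss 37 per period, so δ ≥ 18/55.
The tighter constraint is Flint's, so cooperation needs δ ≥ 21/22.

Flint; δ ≥ 21/22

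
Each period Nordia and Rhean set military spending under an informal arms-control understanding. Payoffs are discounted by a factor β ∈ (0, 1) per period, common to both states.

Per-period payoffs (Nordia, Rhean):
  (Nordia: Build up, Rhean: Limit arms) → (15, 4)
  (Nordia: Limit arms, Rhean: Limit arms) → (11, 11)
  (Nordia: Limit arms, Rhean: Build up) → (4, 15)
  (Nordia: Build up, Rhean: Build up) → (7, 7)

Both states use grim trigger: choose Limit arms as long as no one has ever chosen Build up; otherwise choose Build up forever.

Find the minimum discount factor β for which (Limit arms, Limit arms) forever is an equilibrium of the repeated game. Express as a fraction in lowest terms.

Under grim trigger the critical discount factor is (T−C)/(T−P) with T = 15, C = 11, P = 7.
β* = (15−11)/(15−7) = 4/8 = 1/2.

1/2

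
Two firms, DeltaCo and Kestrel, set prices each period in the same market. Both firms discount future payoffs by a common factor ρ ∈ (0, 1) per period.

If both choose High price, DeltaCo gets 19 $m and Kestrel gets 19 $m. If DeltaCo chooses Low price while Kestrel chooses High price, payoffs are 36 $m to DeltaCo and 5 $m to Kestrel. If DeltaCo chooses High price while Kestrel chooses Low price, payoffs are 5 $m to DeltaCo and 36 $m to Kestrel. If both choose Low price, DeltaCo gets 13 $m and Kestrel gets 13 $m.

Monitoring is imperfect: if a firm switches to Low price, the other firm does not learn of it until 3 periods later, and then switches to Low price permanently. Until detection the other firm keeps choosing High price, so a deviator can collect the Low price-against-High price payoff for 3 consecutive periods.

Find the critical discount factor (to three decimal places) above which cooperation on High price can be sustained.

0.904

The best deviation is to choose Low price for all 3 undetected periods, earning 36 each, then 13 forever once detected.
Deviation value: 36(1−ρ^3)/(1−ρ) + 13ρ^3/(1−ρ); cooperation value: 19/(1−ρ).
IC: 19 ≥ 36(1−ρ^3) + 13ρ^3 = 36 − 23ρ^3.
So ρ^3 ≥ 17/23, giving ρ ≥ (17/23)^(1/3) ≈ 0.904.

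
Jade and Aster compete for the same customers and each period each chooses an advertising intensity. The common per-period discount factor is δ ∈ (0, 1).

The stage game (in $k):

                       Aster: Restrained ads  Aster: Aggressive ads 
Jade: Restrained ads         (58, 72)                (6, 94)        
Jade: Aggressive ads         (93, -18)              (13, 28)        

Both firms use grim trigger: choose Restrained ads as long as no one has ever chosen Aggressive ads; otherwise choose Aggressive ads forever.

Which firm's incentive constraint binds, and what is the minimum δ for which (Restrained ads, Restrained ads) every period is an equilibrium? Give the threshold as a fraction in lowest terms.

Jade; δ ≥ 7/16

Jade: cooperation gives 58 each period; deviation gives 93 once then 13 forever.
  58/(1−δ) ≥ 93 + 13δ/(1−δ) ⇒ δ ≥ 35/80 = 7/16.
Aster: cooperation gives 72 each period; deviation gives 94 once then 28 forever.
  δ ≥ 22/66 = 1/3.
Both must hold, so the binding constraint is Jade's: δ ≥ 7/16.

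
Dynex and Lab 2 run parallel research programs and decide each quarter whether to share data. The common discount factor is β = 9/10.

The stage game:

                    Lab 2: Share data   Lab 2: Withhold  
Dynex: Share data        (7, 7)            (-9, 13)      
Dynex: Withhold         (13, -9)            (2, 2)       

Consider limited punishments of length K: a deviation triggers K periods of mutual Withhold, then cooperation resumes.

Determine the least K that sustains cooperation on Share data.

No profitable deviation requires (7−2)(β+…+β^K) ≥ 13−7, i.e. β+…+β^K ≥ 6/5 ≈ 1.2000.
With β = 9/10, the partial sums are K=1: 0.9000, K=2: 1.7100.
K = 2 is the first length at which the sum reaches 1.2000.

2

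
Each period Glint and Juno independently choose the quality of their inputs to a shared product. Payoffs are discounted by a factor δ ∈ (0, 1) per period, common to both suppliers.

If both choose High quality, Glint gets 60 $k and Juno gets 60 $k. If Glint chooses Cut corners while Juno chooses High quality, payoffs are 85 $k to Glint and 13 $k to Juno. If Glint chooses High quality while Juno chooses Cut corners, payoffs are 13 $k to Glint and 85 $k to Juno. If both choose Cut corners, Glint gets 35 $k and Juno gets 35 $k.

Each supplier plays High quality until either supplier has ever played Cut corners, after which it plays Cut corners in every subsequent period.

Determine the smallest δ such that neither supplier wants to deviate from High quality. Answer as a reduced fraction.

1/2

One-period gain from deviating is 85 − 60 = 25. The loss is 60 − 35 = 25 in every subsequent period, with present value 25·δ/(1−δ).
Deviation is unprofitable when 25·δ/(1−δ) ≥ 25, i.e. δ/(1−δ) ≥ 1.
Equivalently δ ≥ 25/(25+25) = 1/2.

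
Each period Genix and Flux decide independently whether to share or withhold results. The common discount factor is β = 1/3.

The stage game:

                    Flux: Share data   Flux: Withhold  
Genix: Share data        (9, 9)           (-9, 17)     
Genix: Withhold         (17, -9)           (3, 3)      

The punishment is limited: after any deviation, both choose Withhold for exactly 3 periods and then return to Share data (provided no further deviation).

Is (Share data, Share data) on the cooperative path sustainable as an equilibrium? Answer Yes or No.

No

Comparing payoff streams over the 4 periods until play realigns: cooperate → 9(1+β+…+β^3); deviate → 17 + 3(β+…+β^3).
Cooperation is sustained iff (9−3)(β+…+β^3) ≥ 17−9.
β+…+β^3 = 1/3·(1−(1/3)^3)/(1−1/3) = 0.4815, and (17−9)/(9−3) = 1.3333.
0.4815 < 1.3333, so cooperation is not sustainable.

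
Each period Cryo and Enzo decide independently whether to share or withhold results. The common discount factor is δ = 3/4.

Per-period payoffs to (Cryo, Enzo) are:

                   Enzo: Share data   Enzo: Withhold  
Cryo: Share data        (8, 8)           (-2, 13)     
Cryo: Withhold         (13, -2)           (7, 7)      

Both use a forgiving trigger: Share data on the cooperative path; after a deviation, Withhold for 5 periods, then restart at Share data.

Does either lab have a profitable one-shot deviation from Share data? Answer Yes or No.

Comparing payoff streams over the 6 periods until play realigns: cooperate → 8(1+δ+…+δ^5); deviate → 13 + 7(δ+…+δ^5).
Cooperation is sustained iff (8−7)(δ+…+δ^5) ≥ 13−8.
δ+…+δ^5 = 3/4·(1−(3/4)^5)/(1−3/4) = 2.2881, and (13−8)/(8−7) = 5.0000.
2.2881 < 5.0000, so cooperation is not sustainable.

Yes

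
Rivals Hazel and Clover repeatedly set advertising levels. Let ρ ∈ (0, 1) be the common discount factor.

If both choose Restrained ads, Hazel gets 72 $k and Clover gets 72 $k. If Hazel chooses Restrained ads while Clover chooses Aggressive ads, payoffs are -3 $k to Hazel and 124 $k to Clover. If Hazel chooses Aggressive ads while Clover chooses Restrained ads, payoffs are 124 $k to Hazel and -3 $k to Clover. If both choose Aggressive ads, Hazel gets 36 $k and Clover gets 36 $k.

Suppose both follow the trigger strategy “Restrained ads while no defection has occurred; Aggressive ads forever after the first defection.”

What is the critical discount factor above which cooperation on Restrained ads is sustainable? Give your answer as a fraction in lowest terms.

13/22

Under grim trigger the critical discount factor is (T−C)/(T−P) with T = 124, C = 72, P = 36.
ρ* = (124−72)/(124−36) = 52/88 = 13/22.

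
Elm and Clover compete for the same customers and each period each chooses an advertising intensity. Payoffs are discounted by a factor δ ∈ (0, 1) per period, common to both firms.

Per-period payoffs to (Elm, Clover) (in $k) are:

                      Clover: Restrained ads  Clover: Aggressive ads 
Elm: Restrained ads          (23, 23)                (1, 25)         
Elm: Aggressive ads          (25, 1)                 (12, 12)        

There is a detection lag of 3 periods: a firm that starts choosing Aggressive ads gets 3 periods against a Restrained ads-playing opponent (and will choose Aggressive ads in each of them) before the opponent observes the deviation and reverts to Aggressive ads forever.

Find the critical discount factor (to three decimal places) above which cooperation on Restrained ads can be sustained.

0.536

The best deviation is to choose Aggressive ads for all 3 undetected periods, earning 25 each, then 12 forever once detected.
Deviation value: 25(1−δ^3)/(1−δ) + 12δ^3/(1−δ); cooperation value: 23/(1−δ).
IC: 23 ≥ 25(1−δ^3) + 12δ^3 = 25 − 13δ^3.
So δ^3 ≥ 2/13, giving δ ≥ (2/13)^(1/3) ≈ 0.536.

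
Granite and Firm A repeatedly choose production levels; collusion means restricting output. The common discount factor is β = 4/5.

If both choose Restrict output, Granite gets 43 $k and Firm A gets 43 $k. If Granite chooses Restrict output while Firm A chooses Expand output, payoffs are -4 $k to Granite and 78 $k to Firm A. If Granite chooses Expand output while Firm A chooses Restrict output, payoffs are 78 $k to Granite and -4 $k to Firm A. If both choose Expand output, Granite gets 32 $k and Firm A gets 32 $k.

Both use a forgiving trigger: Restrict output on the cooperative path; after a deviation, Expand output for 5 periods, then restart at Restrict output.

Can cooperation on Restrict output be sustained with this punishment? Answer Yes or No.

IC: β+…+β^5 ≥ (78−43)/(43−32) = 35/11.
At β = 4/5: partial sum = 2.6893 < 3.1818. Cooperation not sustainable.

No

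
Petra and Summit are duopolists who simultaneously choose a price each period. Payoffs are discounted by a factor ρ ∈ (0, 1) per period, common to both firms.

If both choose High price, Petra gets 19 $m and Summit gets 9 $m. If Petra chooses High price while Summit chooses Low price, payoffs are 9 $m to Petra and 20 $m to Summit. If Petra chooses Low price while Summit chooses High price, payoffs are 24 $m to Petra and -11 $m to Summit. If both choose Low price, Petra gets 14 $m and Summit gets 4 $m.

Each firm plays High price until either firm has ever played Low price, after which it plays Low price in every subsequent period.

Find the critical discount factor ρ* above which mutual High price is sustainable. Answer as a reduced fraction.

11/16

Petra's threshold: (24−19)/(24−14) = 1/2.
Summit's threshold: (20−9)/(20−4) = 11/16.
1/2 < 11/16, so Summit binds and ρ* = 11/16.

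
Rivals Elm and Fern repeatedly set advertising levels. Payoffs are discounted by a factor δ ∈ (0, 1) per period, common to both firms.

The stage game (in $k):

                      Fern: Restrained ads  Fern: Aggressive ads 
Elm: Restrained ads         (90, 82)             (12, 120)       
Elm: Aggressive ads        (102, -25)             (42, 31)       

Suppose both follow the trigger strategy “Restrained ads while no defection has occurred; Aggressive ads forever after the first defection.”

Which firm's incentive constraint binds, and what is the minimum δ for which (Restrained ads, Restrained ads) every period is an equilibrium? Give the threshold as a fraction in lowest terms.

For Elm: deviation gain 102−90 = 12, per-period punishment loss 90−42 = 48. IC gives δ ≥ 12/60 = 1/5.
For Fern: gain 38, loss 51 per period, so δ ≥ 38/89.
The tighter constraint is Fern's, so cooperation needs δ ≥ 38/89.

Fern; δ ≥ 38/89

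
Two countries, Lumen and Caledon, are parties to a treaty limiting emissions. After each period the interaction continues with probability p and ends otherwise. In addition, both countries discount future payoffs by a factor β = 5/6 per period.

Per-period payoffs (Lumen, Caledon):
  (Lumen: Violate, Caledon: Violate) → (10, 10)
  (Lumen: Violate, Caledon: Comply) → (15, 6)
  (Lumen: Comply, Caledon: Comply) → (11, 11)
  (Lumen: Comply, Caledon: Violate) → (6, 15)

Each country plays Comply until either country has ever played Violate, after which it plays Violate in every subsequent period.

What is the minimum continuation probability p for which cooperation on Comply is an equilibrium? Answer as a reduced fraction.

24/25

With continuation probability p and discount β, the effective per-period discount factor is βp.
Grim-trigger IC: βp ≥ (15−11)/(15−10) = 4/5.
So p ≥ (4/5)/(5/6) = 24/25.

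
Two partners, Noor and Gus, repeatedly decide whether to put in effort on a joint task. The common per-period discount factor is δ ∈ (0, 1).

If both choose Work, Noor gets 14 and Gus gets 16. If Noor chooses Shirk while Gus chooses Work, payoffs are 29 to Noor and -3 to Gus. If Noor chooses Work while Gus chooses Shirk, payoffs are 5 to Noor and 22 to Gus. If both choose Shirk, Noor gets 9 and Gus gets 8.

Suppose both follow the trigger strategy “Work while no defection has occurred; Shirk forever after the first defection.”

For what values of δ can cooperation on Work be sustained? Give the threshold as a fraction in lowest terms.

3/4

For Noor: deviation gain 29−14 = 15, per-period punishment loss 14−9 = 5. IC gives δ ≥ 15/20 = 3/4.
For Gus: gain 6, loss 8 per period, so δ ≥ 6/14 = 3/7.
The tighter constraint is Noor's, so cooperation needs δ ≥ 3/4.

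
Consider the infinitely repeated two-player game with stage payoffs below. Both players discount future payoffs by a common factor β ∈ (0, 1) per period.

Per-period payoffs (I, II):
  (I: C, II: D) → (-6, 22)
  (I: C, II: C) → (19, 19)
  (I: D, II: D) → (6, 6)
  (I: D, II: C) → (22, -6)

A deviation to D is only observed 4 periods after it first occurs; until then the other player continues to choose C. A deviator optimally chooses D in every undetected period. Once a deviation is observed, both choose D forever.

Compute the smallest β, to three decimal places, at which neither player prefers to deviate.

The best deviation is to choose D for all 4 undetected periods, earning 22 each, then 6 forever once detected.
Deviation value: 22(1−β^4)/(1−β) + 6β^4/(1−β); cooperation value: 19/(1−β).
IC: 19 ≥ 22(1−β^4) + 6β^4 = 22 − 16β^4.
So β^4 ≥ 3/16, giving β ≥ (3/16)^(1/4) ≈ 0.658.

0.658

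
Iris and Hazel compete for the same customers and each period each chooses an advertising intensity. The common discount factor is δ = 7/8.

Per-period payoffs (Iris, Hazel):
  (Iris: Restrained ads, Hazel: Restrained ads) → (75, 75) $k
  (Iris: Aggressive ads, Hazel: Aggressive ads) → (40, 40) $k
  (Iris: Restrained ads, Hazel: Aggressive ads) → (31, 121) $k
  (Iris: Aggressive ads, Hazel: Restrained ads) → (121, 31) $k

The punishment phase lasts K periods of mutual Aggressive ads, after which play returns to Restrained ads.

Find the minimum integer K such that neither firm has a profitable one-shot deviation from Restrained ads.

2

Need Σ_{k=1}^{K} δ^k ≥ (121−75)/(75−40) = 1.3143 at δ = 7/8.
At K = 1 the sum is 0.8750 < 1.3143; at K = 2 it is 1.6406 ≥ 1.3143.
So the minimum punishment length is K = 2.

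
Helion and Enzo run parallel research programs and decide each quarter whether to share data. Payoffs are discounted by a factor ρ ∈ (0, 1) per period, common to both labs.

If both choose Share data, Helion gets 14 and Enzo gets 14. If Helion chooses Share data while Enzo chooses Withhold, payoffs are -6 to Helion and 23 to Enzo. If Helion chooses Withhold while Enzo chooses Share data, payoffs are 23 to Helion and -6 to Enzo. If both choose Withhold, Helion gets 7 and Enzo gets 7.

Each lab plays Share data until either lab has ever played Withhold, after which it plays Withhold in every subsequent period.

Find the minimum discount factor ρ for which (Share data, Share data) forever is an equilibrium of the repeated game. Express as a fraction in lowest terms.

14/(1−ρ) ≥ 23 + 7ρ/(1−ρ)
14 ≥ 23 − 16ρ
ρ ≥ 9/16.

9/16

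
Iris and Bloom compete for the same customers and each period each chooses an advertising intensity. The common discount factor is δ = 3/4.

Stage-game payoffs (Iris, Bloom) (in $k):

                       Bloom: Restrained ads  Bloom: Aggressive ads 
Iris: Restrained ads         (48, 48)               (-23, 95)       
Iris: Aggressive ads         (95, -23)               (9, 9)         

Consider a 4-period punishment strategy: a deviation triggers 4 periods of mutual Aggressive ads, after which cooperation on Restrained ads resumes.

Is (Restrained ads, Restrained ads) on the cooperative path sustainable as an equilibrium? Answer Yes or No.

Comparing payoff streams over the 5 periods until play realigns: cooperate → 48(1+δ+…+δ^4); deviate → 95 + 9(δ+…+δ^4).
Cooperation is sustained iff (48−9)(δ+…+δ^4) ≥ 95−48.
δ+…+δ^4 = 3/4·(1−(3/4)^4)/(1−3/4) = 2.0508, and (95−48)/(48−9) = 1.2051.
2.0508 ≥ 1.2051, so cooperation is sustainable.

Yes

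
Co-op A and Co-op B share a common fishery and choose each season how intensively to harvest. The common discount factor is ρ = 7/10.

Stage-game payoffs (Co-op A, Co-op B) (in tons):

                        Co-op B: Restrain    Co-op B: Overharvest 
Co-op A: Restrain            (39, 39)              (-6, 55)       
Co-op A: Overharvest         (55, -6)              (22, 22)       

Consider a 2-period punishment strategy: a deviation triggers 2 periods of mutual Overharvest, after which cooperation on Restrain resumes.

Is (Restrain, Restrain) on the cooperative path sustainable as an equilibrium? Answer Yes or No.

Comparing payoff streams over the 3 periods until play realigns: cooperate → 39(1+ρ+…+ρ^2); deviate → 55 + 22(ρ+…+ρ^2).
Cooperation is sustained iff (39−22)(ρ+…+ρ^2) ≥ 55−39.
ρ+…+ρ^2 = 7/10·(1−(7/10)^2)/(1−7/10) = 1.1900, and (55−39)/(39−22) = 0.9412.
1.1900 ≥ 0.9412, so cooperation is sustainable.

Yes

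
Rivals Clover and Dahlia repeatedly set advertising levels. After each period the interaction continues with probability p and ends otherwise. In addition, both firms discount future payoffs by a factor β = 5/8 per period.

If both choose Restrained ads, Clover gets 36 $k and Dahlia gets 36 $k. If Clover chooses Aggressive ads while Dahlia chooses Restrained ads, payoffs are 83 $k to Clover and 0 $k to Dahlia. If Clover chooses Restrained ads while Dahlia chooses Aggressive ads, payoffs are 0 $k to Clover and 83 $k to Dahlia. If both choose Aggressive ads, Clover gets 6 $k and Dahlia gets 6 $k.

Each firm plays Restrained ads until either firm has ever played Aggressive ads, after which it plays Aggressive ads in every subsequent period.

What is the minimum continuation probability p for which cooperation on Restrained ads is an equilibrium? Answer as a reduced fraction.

Expected continuation weight on next period's payoff is β·p = 5/8·p, which plays the role of the discount factor.
Cooperation requires 5/8·p ≥ (83−36)/(83−6) = 47/77, hence p ≥ 376/385.

376/385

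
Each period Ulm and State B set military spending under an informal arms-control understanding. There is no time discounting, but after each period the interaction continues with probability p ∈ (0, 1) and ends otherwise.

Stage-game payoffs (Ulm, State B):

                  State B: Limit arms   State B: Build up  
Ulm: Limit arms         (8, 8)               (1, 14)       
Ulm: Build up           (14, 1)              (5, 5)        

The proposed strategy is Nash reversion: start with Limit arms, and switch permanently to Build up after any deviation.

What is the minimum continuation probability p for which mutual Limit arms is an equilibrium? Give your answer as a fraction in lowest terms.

2/3

With no time discounting, the continuation probability p plays the role of the discount factor.
Grim-trigger IC: 8/(1−p) ≥ 14 + 5p/(1−p) ⇒ p ≥ (14−8)/(14−5) = 2/3.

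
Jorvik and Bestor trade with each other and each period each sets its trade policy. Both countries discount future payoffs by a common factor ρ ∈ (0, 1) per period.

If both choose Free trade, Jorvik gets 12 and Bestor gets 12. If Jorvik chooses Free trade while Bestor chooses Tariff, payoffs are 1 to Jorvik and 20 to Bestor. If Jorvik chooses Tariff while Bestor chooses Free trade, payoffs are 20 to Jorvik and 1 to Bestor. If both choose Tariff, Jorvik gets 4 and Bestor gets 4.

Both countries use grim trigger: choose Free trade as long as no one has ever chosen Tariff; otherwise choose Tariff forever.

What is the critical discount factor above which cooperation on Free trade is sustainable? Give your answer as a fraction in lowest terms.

One-period gain from deviating is 20 − 12 = 8. The loss is 12 − 4 = 8 in every subsequent period, with present value 8·ρ/(1−ρ).
Deviation is unprofitable when 8·ρ/(1−ρ) ≥ 8, i.e. ρ/(1−ρ) ≥ 1.
Equivalently ρ ≥ 8/(8+8) = 1/2.

1/2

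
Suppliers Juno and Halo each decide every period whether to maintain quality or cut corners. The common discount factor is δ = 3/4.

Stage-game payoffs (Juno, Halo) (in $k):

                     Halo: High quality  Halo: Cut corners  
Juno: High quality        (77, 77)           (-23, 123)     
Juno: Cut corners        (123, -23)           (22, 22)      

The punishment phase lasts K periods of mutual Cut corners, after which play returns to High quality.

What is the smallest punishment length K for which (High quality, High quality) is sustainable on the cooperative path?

2

No profitable deviation requires (77−22)(δ+…+δ^K) ≥ 123−77, i.e. δ+…+δ^K ≥ 46/55 ≈ 0.8364.
With δ = 3/4, the partial sums are K=1: 0.7500, K=2: 1.3125.
K = 2 is the first length at which the sum reaches 0.8364.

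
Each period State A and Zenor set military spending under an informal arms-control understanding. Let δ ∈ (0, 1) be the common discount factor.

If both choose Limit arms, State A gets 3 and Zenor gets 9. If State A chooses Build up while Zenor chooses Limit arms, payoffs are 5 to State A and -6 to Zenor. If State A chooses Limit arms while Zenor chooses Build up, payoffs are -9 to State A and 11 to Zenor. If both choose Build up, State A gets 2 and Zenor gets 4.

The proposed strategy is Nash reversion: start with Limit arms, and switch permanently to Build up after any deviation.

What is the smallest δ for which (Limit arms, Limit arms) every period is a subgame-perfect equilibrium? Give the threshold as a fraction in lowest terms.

2/3

State A's threshold: (5−3)/(5−2) = 2/3.
Zenor's threshold: (11−9)/(11−4) = 2/7.
2/3 > 2/7, so State A binds and δ* = 2/3.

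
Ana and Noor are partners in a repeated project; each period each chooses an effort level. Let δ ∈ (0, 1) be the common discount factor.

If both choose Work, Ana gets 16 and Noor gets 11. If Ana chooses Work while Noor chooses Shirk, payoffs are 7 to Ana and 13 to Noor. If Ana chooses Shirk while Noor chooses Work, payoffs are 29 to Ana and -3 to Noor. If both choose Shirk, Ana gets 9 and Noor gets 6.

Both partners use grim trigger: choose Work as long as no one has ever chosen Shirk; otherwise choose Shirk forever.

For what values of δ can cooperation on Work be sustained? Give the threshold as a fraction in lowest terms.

13/20

Ana's threshold: (29−16)/(29−9) = 13/20.
Noor's threshold: (13−11)/(13−6) = 2/7.
13/20 > 2/7, so Ana binds and δ* = 13/20.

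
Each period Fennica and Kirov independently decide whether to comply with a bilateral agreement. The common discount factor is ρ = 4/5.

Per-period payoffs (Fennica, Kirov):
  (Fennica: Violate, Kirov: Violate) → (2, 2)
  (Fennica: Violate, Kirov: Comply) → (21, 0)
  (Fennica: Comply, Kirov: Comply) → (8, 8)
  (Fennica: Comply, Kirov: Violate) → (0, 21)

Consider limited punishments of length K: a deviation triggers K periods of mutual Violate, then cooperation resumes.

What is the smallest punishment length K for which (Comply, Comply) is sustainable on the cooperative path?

Need Σ_{k=1}^{K} ρ^k ≥ (21−8)/(8−2) = 2.1667 at ρ = 4/5.
At K = 3 the sum is 1.9520 < 2.1667; at K = 4 it is 2.3616 ≥ 2.1667.
So the minimum punishment length is K = 4.

4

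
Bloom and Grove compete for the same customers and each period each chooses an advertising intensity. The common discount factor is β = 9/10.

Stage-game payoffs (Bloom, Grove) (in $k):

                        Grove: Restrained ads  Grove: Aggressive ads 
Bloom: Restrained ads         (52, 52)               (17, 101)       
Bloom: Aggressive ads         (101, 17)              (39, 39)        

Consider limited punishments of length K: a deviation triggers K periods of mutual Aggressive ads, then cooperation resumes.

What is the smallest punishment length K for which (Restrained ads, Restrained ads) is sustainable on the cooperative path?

Need Σ_{k=1}^{K} β^k ≥ (101−52)/(52−39) = 3.7692 at β = 9/10.
At K = 5 the sum is 3.6856 < 3.7692; at K = 6 it is 4.2170 ≥ 3.7692.
So the minimum punishment length is K = 6.

6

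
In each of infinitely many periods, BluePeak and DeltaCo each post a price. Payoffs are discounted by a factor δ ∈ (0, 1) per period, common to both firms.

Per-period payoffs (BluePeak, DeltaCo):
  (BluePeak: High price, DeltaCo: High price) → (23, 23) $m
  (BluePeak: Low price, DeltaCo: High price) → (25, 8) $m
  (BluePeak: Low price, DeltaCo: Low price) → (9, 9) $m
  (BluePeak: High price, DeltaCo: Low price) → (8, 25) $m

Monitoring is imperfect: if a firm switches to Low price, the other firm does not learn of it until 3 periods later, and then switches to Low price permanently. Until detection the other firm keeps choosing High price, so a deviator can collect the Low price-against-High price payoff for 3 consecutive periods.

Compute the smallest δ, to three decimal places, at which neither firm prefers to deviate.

0.500

A deviator earns 25 for 3 periods, then 9 forever; cooperating earns 23 forever. Multiplying the IC by (1−δ):
23 ≥ 25(1−δ^3) + 9δ^3, so 16·δ^3 ≥ 2 and δ^3 ≥ 1/8.
δ ≥ (1/8)^(1/3) ≈ 0.500.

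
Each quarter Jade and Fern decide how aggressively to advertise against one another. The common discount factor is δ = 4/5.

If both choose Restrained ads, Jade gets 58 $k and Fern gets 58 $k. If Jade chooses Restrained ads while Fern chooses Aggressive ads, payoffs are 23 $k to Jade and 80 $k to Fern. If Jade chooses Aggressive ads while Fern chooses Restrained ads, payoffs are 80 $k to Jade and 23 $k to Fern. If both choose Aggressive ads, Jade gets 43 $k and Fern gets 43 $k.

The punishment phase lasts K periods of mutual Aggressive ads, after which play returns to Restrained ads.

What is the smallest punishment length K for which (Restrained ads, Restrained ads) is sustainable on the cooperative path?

IC: δ(1−δ^K)/(1−δ) ≥ (80−58)/(58−43) = 22/15.
With δ = 4/5: need 1 − δ^K ≥ 22/15·(1−4/5)/(4/5), i.e. δ^K ≤ 0.6333.
Since (4/5)^2 = 0.6400 and (4/5)^3 = 0.5120, the smallest such K is 3.

3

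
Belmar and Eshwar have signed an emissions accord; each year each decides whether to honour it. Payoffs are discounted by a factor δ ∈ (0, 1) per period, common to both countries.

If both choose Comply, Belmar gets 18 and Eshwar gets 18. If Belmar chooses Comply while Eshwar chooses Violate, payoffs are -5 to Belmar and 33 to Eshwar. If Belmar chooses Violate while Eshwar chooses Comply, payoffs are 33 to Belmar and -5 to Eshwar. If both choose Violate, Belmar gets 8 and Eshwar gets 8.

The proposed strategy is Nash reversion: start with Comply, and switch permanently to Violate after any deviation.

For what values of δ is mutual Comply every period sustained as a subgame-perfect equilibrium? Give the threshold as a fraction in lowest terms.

One-period gain from deviating is 33 − 18 = 15. The loss is 18 − 8 = 10 in every subsequent period, with present value 10·δ/(1−δ).
Deviation is unprofitable when 10·δ/(1−δ) ≥ 15, i.e. δ/(1−δ) ≥ 3/2.
Equivalently δ ≥ 15/(15+10) = 3/5.

3/5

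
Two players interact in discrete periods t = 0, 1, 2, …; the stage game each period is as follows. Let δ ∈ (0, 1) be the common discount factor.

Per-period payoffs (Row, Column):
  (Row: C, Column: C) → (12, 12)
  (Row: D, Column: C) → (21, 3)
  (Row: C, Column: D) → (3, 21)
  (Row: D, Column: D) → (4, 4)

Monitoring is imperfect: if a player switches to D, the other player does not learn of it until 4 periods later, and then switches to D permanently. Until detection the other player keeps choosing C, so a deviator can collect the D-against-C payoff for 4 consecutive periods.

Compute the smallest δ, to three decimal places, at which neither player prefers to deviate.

Deviating for the 4 undetected periods gains 21−12 = 9 per period over cooperation, then loses 12−4 = 8 per period forever once punishment starts.
Gain: 9(1 + δ + … + δ^3); loss: 8·δ^4/(1−δ).
No profitable deviation ⇔ 9(1−δ^4) ≤ 8·δ^4, i.e. δ^4 ≥ 9/(9+8) = 9/17.
Hence δ ≥ (9/17)^(1/4) ≈ 0.853.

0.853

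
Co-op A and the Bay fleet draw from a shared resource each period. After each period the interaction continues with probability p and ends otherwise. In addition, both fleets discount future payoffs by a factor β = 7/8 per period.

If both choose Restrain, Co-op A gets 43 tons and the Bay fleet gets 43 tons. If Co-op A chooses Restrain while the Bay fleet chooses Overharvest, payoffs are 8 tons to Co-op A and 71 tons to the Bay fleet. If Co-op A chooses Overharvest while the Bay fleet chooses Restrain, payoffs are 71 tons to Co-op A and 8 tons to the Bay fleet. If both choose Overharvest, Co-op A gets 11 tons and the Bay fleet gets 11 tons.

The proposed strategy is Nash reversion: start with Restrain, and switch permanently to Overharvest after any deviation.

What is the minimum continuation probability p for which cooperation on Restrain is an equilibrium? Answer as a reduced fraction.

Expected continuation weight on next period's payoff is β·p = 7/8·p, which plays the role of the discount factor.
Cooperation requires 7/8·p ≥ (71−43)/(71−11) = 7/15, hence p ≥ 8/15.

8/15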